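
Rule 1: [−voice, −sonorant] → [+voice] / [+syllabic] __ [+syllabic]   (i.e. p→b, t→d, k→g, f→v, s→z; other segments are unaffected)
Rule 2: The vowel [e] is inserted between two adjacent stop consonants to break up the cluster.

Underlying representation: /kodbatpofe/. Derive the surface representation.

Rule 1 (intervocalic voicing): /f/ is a voiceless obstruent between vowels /o/ and /e/, so it voices to [v]. /kodbatpofe/ → kodbatpove.
Rule 2 (stop-cluster e-epenthesis): /d/ and /b/ form a stop–stop cluster, so [e] is inserted between them. /t/ and /p/ form a stop–stop cluster, so [e] is inserted between them. /kodbatpove/ → kodebatepove.

kodebatepove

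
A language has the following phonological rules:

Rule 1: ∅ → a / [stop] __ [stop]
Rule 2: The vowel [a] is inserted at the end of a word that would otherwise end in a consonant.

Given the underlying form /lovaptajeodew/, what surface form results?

Rule 1 (stop-cluster a-epenthesis): /p/ and /t/ form a stop–stop cluster, so [a] is inserted between them. /lovaptajeodew/ → lovapatajeodew.
Rule 2 (final a-epenthesis): the form ends in the consonant /w/, so [a] is inserted word-finally. /lovapatajeodew/ → lovapatajeodewa.

lovapatajeodewa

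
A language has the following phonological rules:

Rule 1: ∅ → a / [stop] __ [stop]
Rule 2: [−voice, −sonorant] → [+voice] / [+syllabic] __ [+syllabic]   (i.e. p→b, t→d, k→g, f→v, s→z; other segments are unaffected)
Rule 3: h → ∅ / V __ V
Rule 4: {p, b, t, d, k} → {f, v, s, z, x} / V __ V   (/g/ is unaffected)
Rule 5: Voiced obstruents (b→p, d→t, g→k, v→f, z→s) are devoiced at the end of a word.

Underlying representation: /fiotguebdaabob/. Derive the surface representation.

fiozaguevazaavop

Rule 1 (stop-cluster a-epenthesis): /t/ and /g/ form a stop–stop cluster, so [a] is inserted between them. /b/ and /d/ form a stop–stop cluster, so [a] is inserted between them. /fiotguebdaabob/ → fiotaguebadaabob.
Rule 2 (intervocalic voicing): /t/ is a voiceless obstruent between vowels /o/ and /a/, so it voices to [d]. /fiotaguebadaabob/ → fiodaguebadaabob.
Rule 3 (intervocalic h-deletion): no segment meets the environment; /fiodaguebadaabob/ is unchanged.
Rule 4 (intervocalic spirantization): /d/ is a stop between vowels /o/ and /a/, so it spirantizes to the fricative [z]. /b/ is a stop between vowels /e/ and /a/, so it spirantizes to the fricative [v]. /d/ is a stop between vowels /a/ and /a/, so it spirantizes to the fricative [z]. /b/ is a stop between vowels /a/ and /o/, so it spirantizes to the fricative [v]. /fiodaguebadaabob/ → fiozaguevazaavob.
Rule 5 (final devoicing): /b/ is a voiced obstruent in word-final position, so it devoices to [p]. /fiozaguevazaavob/ → fiozaguevazaavop.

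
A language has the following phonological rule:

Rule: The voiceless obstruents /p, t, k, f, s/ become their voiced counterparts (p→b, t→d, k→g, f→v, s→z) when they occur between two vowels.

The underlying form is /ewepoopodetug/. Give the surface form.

eweboobodedug

/p/ is a voiceless obstruent between vowels /e/ and /o/, so it voices to [b].
/p/ is a voiceless obstruent between vowels /o/ and /o/, so it voices to [b].
/t/ is a voiceless obstruent between vowels /e/ and /u/, so it voices to [d].
Surface form: [eweboobodedug].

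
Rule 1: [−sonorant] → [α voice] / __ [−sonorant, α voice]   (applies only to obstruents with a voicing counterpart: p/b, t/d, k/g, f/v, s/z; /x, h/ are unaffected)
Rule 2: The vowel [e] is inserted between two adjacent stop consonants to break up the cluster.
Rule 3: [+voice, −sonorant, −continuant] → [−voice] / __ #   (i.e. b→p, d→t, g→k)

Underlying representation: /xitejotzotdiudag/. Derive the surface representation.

xitejodzodediudak

Rule 1 (regressive voicing assimilation): /t/ precedes the voiced obstruent /z/, so it voices to [d] by assimilation. /t/ precedes the voiced obstruent /d/, so it voices to [d] by assimilation. /xitejotzotdiudag/ → xitejodzoddiudag.
Rule 2 (stop-cluster e-epenthesis): /d/ and /d/ form a stop–stop cluster, so [e] is inserted between them. /xitejodzoddiudag/ → xitejodzodediudag.
Rule 3 (final devoicing): /g/ is a voiced stop in word-final position, so it devoices to [k]. /xitejodzodediudag/ → xitejodzodediudak.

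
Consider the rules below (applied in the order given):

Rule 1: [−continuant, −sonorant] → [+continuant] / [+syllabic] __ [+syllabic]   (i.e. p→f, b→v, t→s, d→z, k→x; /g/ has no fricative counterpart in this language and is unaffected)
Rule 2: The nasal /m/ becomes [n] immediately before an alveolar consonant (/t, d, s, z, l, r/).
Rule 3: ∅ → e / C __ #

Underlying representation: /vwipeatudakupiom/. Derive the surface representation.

Rule 1 (intervocalic spirantization): /p/ is a stop between vowels /i/ and /e/, so it spirantizes to the fricative [f]. /t/ is a stop between vowels /a/ and /u/, so it spirantizes to the fricative [s]. /d/ is a stop between vowels /u/ and /a/, so it spirantizes to the fricative [z]. /k/ is a stop between vowels /a/ and /u/, so it spirantizes to the fricative [x]. /p/ is a stop between vowels /u/ and /i/, so it spirantizes to the fricative [f]. /vwipeatudakupiom/ → vwifeasuzaxufiom.
Rule 2 (nasal place assimilation): no segment meets the environment; /vwifeasuzaxufiom/ is unchanged.
Rule 3 (final e-epenthesis): the form ends in the consonant /m/, so [e] is inserted word-finally. /vwifeasuzaxufiom/ → vwifeasuzaxufiome.

vwifeasuzaxufiome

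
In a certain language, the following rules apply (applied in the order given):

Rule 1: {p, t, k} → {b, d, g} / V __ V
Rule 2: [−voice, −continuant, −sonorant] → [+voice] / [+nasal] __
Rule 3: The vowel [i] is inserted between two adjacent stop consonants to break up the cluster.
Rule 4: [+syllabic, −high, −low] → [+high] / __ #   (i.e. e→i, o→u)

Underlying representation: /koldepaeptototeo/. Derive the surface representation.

Rule 1 (intervocalic voicing): /p/ is a voiceless stop between vowels /e/ and /a/, so it voices to [b]. /t/ is a voiceless stop between vowels /o/ and /o/, so it voices to [d]. /t/ is a voiceless stop between vowels /o/ and /e/, so it voices to [d]. /koldepaeptototeo/ → koldebaeptododeo.
Rule 2 (post-nasal voicing): no segment meets the environment; /koldebaeptododeo/ is unchanged.
Rule 3 (stop-cluster i-epenthesis): /p/ and /t/ form a stop–stop cluster, so [i] is inserted between them. /koldebaeptododeo/ → koldebaepitododeo.
Rule 4 (final vowel raising): /o/ is a mid vowel in word-final position, so it raises to [u]. /koldebaepitododeo/ → koldebaepitododeu.

koldebaepitododeu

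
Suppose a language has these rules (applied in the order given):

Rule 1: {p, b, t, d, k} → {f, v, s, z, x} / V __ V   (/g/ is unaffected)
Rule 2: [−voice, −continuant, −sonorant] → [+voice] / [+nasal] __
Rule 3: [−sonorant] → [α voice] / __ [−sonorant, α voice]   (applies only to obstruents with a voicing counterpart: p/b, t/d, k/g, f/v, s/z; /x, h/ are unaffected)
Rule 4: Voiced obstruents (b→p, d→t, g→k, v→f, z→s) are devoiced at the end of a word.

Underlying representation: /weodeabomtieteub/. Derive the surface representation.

Rule 1 (intervocalic spirantization): /d/ is a stop between vowels /o/ and /e/, so it spirantizes to the fricative [z]. /b/ is a stop between vowels /a/ and /o/, so it spirantizes to the fricative [v]. /t/ is a stop between vowels /e/ and /e/, so it spirantizes to the fricative [s]. /weodeabomtieteub/ → weozeavomtieseub.
Rule 2 (post-nasal voicing): /t/ is a voiceless stop immediately after the nasal /m/, so it voices to [d]. /weozeavomtieseub/ → weozeavomdieseub.
Rule 3 (regressive voicing assimilation): no segment meets the environment; /weozeavomdieseub/ is unchanged.
Rule 4 (final devoicing): /b/ is a voiced obstruent in word-final position, so it devoices to [p]. /weozeavomdieseub/ → weozeavomdieseup.

weozeavomdieseup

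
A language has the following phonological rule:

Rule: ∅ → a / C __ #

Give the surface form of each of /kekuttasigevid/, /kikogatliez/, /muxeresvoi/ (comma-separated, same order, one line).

/kekuttasigevid/: the form ends in the consonant /d/, so [a] is inserted word-finally. → [kekuttasigevida].
/kikogatliez/: the form ends in the consonant /z/, so [a] is inserted word-finally. → [kikogatlieza].
/muxeresvoi/: the rule's environment is not met; surfaces unchanged as [muxeresvoi].

kekuttasigevida, kikogatlieza, muxeresvoi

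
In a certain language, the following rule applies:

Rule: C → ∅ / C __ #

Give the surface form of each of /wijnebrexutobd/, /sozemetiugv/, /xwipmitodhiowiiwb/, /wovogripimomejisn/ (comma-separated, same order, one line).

/wijnebrexutobd/: /d/ is the second consonant of a word-final cluster /bd/, so it deletes. → [wijnebrexutob].
/sozemetiugv/: /v/ is the second consonant of a word-final cluster /gv/, so it deletes. → [sozemetiug].
/xwipmitodhiowiiwb/: /b/ is the second consonant of a word-final cluster /wb/, so it deletes. → [xwipmitodhiowiiw].
/wovogripimomejisn/: /n/ is the second consonant of a word-final cluster /sn/, so it deletes. → [wovogripimomejis].

wijnebrexutob, sozemetiug, xwipmitodhiowiiw, wovogripimomejis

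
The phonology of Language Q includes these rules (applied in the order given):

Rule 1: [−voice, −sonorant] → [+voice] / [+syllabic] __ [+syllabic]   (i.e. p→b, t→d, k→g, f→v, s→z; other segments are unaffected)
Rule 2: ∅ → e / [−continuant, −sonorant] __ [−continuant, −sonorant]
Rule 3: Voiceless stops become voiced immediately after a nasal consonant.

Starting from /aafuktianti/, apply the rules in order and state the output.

aavuketiandi

Rule 1 (intervocalic voicing): /f/ is a voiceless obstruent between vowels /a/ and /u/, so it voices to [v]. /aafuktianti/ → aavuktianti.
Rule 2 (stop-cluster e-epenthesis): /k/ and /t/ form a stop–stop cluster, so [e] is inserted between them. /aavuktianti/ → aavuketianti.
Rule 3 (post-nasal voicing): /t/ is a voiceless stop immediately after the nasal /n/, so it voices to [d]. /aavuketianti/ → aavuketiandi.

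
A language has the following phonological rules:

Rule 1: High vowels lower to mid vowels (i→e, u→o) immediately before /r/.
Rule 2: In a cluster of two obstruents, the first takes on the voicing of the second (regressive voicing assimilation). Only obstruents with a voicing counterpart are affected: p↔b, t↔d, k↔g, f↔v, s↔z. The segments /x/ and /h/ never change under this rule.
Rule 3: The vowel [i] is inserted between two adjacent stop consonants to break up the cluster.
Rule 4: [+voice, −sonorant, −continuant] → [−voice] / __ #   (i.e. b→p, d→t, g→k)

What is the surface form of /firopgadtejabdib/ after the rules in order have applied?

ferobigatitejabidip

Rule 1 (pre-rhotic lowering): /i/ is a high vowel immediately before /r/, so it lowers to [e]. /firopgadtejabdib/ → feropgadtejabdib.
Rule 2 (regressive voicing assimilation): /p/ precedes the voiced obstruent /g/, so it voices to [b] by assimilation. /d/ precedes the voiceless obstruent /t/, so it devoices to [t] by assimilation. /feropgadtejabdib/ → ferobgattejabdib.
Rule 3 (stop-cluster i-epenthesis): /b/ and /g/ form a stop–stop cluster, so [i] is inserted between them. /t/ and /t/ form a stop–stop cluster, so [i] is inserted between them. /b/ and /d/ form a stop–stop cluster, so [i] is inserted between them. /ferobgattejabdib/ → ferobigatitejabidib.
Rule 4 (final devoicing): /b/ is a voiced stop in word-final position, so it devoices to [p]. /ferobigatitejabidib/ → ferobigatitejabidip.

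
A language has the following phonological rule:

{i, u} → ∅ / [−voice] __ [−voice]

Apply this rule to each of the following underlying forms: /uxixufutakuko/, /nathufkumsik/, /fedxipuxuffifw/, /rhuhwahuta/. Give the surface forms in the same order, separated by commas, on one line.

/uxixufutakuko/: /i/ is a high vowel flanked by voiceless consonants /x/ and /x/, so it deletes. /u/ is a high vowel flanked by voiceless consonants /x/ and /f/, so it deletes. /u/ is a high vowel flanked by voiceless consonants /f/ and /t/, so it deletes. /u/ is a high vowel flanked by voiceless consonants /k/ and /k/, so it deletes. → [uxxftakko].
/nathufkumsik/: /u/ is a high vowel flanked by voiceless consonants /h/ and /f/, so it deletes. /i/ is a high vowel flanked by voiceless consonants /s/ and /k/, so it deletes. → [nathfkumsk].
/fedxipuxuffifw/: /i/ is a high vowel flanked by voiceless consonants /x/ and /p/, so it deletes. /u/ is a high vowel flanked by voiceless consonants /p/ and /x/, so it deletes. /u/ is a high vowel flanked by voiceless consonants /x/ and /f/, so it deletes. /i/ is a high vowel flanked by voiceless consonants /f/ and /f/, so it deletes. → [fedxpxfffw].
/rhuhwahuta/: /u/ is a high vowel flanked by voiceless consonants /h/ and /h/, so it deletes. /u/ is a high vowel flanked by voiceless consonants /h/ and /t/, so it deletes. → [rhhwahta].

uxxftakko, nathfkumsk, fedxpxfffw, rhhwahta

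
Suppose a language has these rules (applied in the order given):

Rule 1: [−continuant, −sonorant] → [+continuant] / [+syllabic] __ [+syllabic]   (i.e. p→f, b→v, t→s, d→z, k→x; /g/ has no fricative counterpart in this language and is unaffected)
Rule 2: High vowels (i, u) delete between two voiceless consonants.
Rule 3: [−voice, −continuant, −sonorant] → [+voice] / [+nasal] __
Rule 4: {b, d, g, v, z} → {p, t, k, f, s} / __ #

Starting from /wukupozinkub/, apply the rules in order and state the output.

wuxfozingup

Rule 1 (intervocalic spirantization): /k/ is a stop between vowels /u/ and /u/, so it spirantizes to the fricative [x]. /p/ is a stop between vowels /u/ and /o/, so it spirantizes to the fricative [f]. /wukupozinkub/ → wuxufozinkub.
Rule 2 (high vowel syncope): /u/ is a high vowel flanked by voiceless consonants /x/ and /f/, so it deletes. /wuxufozinkub/ → wuxfozinkub.
Rule 3 (post-nasal voicing): /k/ is a voiceless stop immediately after the nasal /n/, so it voices to [g]. /wuxfozinkub/ → wuxfozingub.
Rule 4 (final devoicing): /b/ is a voiced obstruent in word-final position, so it devoices to [p]. /wuxfozingub/ → wuxfozingup.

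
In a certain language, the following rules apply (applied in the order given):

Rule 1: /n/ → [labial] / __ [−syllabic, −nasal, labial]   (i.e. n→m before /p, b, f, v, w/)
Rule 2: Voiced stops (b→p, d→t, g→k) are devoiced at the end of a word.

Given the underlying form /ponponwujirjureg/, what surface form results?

Rule 1 (nasal place assimilation): /n/ precedes the labial consonant /p/, so it assimilates in place to [m]. /n/ precedes the labial consonant /w/, so it assimilates in place to [m]. /ponponwujirjureg/ → pompomwujirjureg.
Rule 2 (final devoicing): /g/ is a voiced stop in word-final position, so it devoices to [k]. /pompomwujirjureg/ → pompomwujirjurek.

pompomwujirjurek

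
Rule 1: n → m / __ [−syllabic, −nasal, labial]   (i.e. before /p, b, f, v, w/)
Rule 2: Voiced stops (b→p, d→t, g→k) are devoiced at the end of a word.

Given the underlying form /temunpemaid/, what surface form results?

temumpemait

Rule 1 (nasal place assimilation): /n/ precedes the labial consonant /p/, so it assimilates in place to [m]. /temunpemaid/ → temumpemaid.
Rule 2 (final devoicing): /d/ is a voiced stop in word-final position, so it devoices to [t]. /temumpemaid/ → temumpemait.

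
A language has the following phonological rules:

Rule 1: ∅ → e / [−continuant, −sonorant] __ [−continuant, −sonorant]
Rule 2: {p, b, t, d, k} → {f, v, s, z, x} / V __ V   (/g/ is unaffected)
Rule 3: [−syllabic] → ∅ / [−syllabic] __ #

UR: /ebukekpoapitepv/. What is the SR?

Rule 1 (stop-cluster e-epenthesis): /k/ and /p/ form a stop–stop cluster, so [e] is inserted between them. /ebukekpoapitepv/ → ebukekepoapitepv.
Rule 2 (intervocalic spirantization): /b/ is a stop between vowels /e/ and /u/, so it spirantizes to the fricative [v]. /k/ is a stop between vowels /u/ and /e/, so it spirantizes to the fricative [x]. /k/ is a stop between vowels /e/ and /e/, so it spirantizes to the fricative [x]. /p/ is a stop between vowels /e/ and /o/, so it spirantizes to the fricative [f]. /p/ is a stop between vowels /a/ and /i/, so it spirantizes to the fricative [f]. /t/ is a stop between vowels /i/ and /e/, so it spirantizes to the fricative [s]. /ebukekepoapitepv/ → evuxexefoafisepv.
Rule 3 (final cluster simplification): /v/ is the second consonant of a word-final cluster /pv/, so it deletes. /evuxexefoafisepv/ → evuxexefoafisep.

evuxexefoafisep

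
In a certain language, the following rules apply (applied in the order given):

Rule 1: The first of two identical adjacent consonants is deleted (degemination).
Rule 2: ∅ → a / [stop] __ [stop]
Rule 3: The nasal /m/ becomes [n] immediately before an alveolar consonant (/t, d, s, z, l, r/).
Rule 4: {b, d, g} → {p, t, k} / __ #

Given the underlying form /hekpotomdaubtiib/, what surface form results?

Rule 1 (degemination): no segment meets the environment; /hekpotomdaubtiib/ is unchanged.
Rule 2 (stop-cluster a-epenthesis): /k/ and /p/ form a stop–stop cluster, so [a] is inserted between them. /b/ and /t/ form a stop–stop cluster, so [a] is inserted between them. /hekpotomdaubtiib/ → hekapotomdaubatiib.
Rule 3 (nasal place assimilation): /m/ precedes the alveolar consonant /d/, so it assimilates in place to [n]. /hekapotomdaubatiib/ → hekapotondaubatiib.
Rule 4 (final devoicing): /b/ is a voiced stop in word-final position, so it devoices to [p]. /hekapotondaubatiib/ → hekapotondaubatiip.

hekapotondaubatiip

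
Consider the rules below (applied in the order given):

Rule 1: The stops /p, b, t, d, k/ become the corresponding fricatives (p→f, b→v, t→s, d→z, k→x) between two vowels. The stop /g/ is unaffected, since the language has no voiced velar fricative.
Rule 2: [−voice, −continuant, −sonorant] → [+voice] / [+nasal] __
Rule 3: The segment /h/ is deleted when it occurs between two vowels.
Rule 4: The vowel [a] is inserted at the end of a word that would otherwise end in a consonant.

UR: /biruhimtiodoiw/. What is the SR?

biruimdiozoiwa

Rule 1 (intervocalic spirantization): /d/ is a stop between vowels /o/ and /o/, so it spirantizes to the fricative [z]. /biruhimtiodoiw/ → biruhimtiozoiw.
Rule 2 (post-nasal voicing): /t/ is a voiceless stop immediately after the nasal /m/, so it voices to [d]. /biruhimtiozoiw/ → biruhimdiozoiw.
Rule 3 (intervocalic h-deletion): /h/ occurs between vowels /u/ and /i/, so it deletes. /biruhimdiozoiw/ → biruimdiozoiw.
Rule 4 (final a-epenthesis): the form ends in the consonant /w/, so [a] is inserted word-finally. /biruimdiozoiw/ → biruimdiozoiwa.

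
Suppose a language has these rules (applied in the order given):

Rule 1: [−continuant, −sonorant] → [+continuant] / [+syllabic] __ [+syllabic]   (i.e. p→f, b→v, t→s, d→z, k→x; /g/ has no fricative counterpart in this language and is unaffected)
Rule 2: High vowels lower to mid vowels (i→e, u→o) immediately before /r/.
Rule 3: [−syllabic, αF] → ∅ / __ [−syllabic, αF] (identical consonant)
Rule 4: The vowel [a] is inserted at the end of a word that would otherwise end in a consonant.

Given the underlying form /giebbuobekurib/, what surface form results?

giebuovexoriba

Rule 1 (intervocalic spirantization): /b/ is a stop between vowels /o/ and /e/, so it spirantizes to the fricative [v]. /k/ is a stop between vowels /e/ and /u/, so it spirantizes to the fricative [x]. /giebbuobekurib/ → giebbuovexurib.
Rule 2 (pre-rhotic lowering): /u/ is a high vowel immediately before /r/, so it lowers to [o]. /giebbuovexurib/ → giebbuovexorib.
Rule 3 (degemination): /bb/ is a geminate; the first /b/ deletes. /giebbuovexorib/ → giebuovexorib.
Rule 4 (final a-epenthesis): the form ends in the consonant /b/, so [a] is inserted word-finally. /giebuovexorib/ → giebuovexoriba.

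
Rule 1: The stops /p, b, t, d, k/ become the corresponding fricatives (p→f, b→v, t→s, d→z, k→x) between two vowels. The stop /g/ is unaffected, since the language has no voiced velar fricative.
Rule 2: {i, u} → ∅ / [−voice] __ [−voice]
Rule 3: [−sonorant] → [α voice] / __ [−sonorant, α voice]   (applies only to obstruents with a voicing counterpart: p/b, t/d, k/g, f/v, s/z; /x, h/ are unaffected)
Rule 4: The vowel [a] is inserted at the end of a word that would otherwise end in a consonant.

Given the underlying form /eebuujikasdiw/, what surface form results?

eevuujixazdiwa

Rule 1 (intervocalic spirantization): /b/ is a stop between vowels /e/ and /u/, so it spirantizes to the fricative [v]. /k/ is a stop between vowels /i/ and /a/, so it spirantizes to the fricative [x]. /eebuujikasdiw/ → eevuujixasdiw.
Rule 2 (high vowel syncope): no segment meets the environment; /eevuujixasdiw/ is unchanged.
Rule 3 (regressive voicing assimilation): /s/ precedes the voiced obstruent /d/, so it voices to [z] by assimilation. /eevuujixasdiw/ → eevuujixazdiw.
Rule 4 (final a-epenthesis): the form ends in the consonant /w/, so [a] is inserted word-finally. /eevuujixazdiw/ → eevuujixazdiwa.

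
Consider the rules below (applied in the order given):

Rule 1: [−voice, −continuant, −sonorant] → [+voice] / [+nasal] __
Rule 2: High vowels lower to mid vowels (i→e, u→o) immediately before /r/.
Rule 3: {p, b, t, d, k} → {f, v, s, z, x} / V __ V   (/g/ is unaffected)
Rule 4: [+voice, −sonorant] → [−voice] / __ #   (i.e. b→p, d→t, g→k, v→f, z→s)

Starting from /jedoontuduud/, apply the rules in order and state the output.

jezoonduzuut

Rule 1 (post-nasal voicing): /t/ is a voiceless stop immediately after the nasal /n/, so it voices to [d]. /jedoontuduud/ → jedoonduduud.
Rule 2 (pre-rhotic lowering): no segment meets the environment; /jedoonduduud/ is unchanged.
Rule 3 (intervocalic spirantization): /d/ is a stop between vowels /e/ and /o/, so it spirantizes to the fricative [z]. /d/ is a stop between vowels /u/ and /u/, so it spirantizes to the fricative [z]. /jedoonduduud/ → jezoonduzuud.
Rule 4 (final devoicing): /d/ is a voiced obstruent in word-final position, so it devoices to [t]. /jezoonduzuud/ → jezoonduzuut.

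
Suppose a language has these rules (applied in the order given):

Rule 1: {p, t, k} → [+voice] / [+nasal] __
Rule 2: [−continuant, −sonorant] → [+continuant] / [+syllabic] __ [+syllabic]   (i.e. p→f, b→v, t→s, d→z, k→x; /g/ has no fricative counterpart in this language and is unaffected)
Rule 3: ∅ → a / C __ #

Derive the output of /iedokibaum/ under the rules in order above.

iezoxivauma

Rule 1 (post-nasal voicing): no segment meets the environment; /iedokibaum/ is unchanged.
Rule 2 (intervocalic spirantization): /d/ is a stop between vowels /e/ and /o/, so it spirantizes to the fricative [z]. /k/ is a stop between vowels /o/ and /i/, so it spirantizes to the fricative [x]. /b/ is a stop between vowels /i/ and /a/, so it spirantizes to the fricative [v]. /iedokibaum/ → iezoxivaum.
Rule 3 (final a-epenthesis): the form ends in the consonant /m/, so [a] is inserted word-finally. /iezoxivaum/ → iezoxivauma.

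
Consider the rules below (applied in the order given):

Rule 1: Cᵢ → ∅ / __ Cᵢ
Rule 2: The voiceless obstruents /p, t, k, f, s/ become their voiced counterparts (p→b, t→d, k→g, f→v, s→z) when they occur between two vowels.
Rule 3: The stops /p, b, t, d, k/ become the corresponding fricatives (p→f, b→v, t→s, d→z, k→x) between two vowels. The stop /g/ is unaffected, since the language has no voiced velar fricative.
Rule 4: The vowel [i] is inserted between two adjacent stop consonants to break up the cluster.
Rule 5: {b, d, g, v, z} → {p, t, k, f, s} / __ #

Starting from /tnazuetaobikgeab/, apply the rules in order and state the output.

Rule 1 (degemination): no segment meets the environment; /tnazuetaobikgeab/ is unchanged.
Rule 2 (intervocalic voicing): /t/ is a voiceless obstruent between vowels /e/ and /a/, so it voices to [d]. /tnazuetaobikgeab/ → tnazuedaobikgeab.
Rule 3 (intervocalic spirantization): /d/ is a stop between vowels /e/ and /a/, so it spirantizes to the fricative [z]. /b/ is a stop between vowels /o/ and /i/, so it spirantizes to the fricative [v]. /tnazuedaobikgeab/ → tnazuezaovikgeab.
Rule 4 (stop-cluster i-epenthesis): /k/ and /g/ form a stop–stop cluster, so [i] is inserted between them. /tnazuezaovikgeab/ → tnazuezaovikigeab.
Rule 5 (final devoicing): /b/ is a voiced obstruent in word-final position, so it devoices to [p]. /tnazuezaovikigeab/ → tnazuezaovikigeap.

tnazuezaovikigeap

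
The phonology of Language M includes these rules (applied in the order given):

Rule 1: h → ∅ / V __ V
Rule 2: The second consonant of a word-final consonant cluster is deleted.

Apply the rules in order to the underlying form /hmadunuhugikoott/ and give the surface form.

hmadunuugikoot

Rule 1 (intervocalic h-deletion): /h/ occurs between vowels /u/ and /u/, so it deletes. /hmadunuhugikoott/ → hmadunuugikoott.
Rule 2 (final cluster simplification): /t/ is the second consonant of a word-final cluster /tt/, so it deletes. /hmadunuugikoott/ → hmadunuugikoot.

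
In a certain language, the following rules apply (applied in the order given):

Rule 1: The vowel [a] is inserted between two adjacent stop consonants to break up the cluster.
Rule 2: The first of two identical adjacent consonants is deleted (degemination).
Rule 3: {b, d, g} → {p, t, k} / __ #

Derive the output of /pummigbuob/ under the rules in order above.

Rule 1 (stop-cluster a-epenthesis): /g/ and /b/ form a stop–stop cluster, so [a] is inserted between them. /pummigbuob/ → pummigabuob.
Rule 2 (degemination): /mm/ is a geminate; the first /m/ deletes. /pummigabuob/ → pumigabuob.
Rule 3 (final devoicing): /b/ is a voiced stop in word-final position, so it devoices to [p]. /pumigabuob/ → pumigabuop.

pumigabuop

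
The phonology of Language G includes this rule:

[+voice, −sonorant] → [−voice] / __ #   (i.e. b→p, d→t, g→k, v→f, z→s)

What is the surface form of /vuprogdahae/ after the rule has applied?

vuprogdahae

No segment of /vuprogdahae/ meets the structural description of the rule, so the form surfaces unchanged.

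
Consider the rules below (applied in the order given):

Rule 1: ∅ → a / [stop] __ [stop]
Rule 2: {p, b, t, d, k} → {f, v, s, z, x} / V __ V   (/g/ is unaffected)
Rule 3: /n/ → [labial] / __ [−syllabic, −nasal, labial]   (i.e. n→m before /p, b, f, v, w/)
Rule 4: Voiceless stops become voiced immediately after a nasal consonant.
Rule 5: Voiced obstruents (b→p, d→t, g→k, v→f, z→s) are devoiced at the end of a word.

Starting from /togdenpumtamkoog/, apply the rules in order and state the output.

Rule 1 (stop-cluster a-epenthesis): /g/ and /d/ form a stop–stop cluster, so [a] is inserted between them. /togdenpumtamkoog/ → togadenpumtamkoog.
Rule 2 (intervocalic spirantization): /d/ is a stop between vowels /a/ and /e/, so it spirantizes to the fricative [z]. /togadenpumtamkoog/ → togazenpumtamkoog.
Rule 3 (nasal place assimilation): /n/ precedes the labial consonant /p/, so it assimilates in place to [m]. /togazenpumtamkoog/ → togazempumtamkoog.
Rule 4 (post-nasal voicing): /p/ is a voiceless stop immediately after the nasal /m/, so it voices to [b]. /t/ is a voiceless stop immediately after the nasal /m/, so it voices to [d]. /k/ is a voiceless stop immediately after the nasal /m/, so it voices to [g]. /togazempumtamkoog/ → togazembumdamgoog.
Rule 5 (final devoicing): /g/ is a voiced obstruent in word-final position, so it devoices to [k]. /togazembumdamgoog/ → togazembumdamgook.

togazembumdamgook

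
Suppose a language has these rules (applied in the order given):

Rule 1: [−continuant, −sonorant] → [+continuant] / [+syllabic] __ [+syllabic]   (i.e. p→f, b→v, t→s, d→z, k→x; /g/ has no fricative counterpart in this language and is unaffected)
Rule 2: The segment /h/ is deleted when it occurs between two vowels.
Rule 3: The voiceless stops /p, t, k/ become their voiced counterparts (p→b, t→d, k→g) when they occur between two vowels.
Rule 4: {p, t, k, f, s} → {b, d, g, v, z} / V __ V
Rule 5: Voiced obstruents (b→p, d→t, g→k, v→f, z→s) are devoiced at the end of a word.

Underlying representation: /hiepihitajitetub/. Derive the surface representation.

Rule 1 (intervocalic spirantization): /p/ is a stop between vowels /e/ and /i/, so it spirantizes to the fricative [f]. /t/ is a stop between vowels /i/ and /a/, so it spirantizes to the fricative [s]. /t/ is a stop between vowels /i/ and /e/, so it spirantizes to the fricative [s]. /t/ is a stop between vowels /e/ and /u/, so it spirantizes to the fricative [s]. /hiepihitajitetub/ → hiefihisajisesub.
Rule 2 (intervocalic h-deletion): /h/ occurs between vowels /i/ and /i/, so it deletes. /hiefihisajisesub/ → hiefiisajisesub.
Rule 3 (intervocalic voicing): no segment meets the environment; /hiefiisajisesub/ is unchanged.
Rule 4 (intervocalic voicing): /f/ is a voiceless obstruent between vowels /e/ and /i/, so it voices to [v]. /s/ is a voiceless obstruent between vowels /i/ and /a/, so it voices to [z]. /s/ is a voiceless obstruent between vowels /i/ and /e/, so it voices to [z]. /s/ is a voiceless obstruent between vowels /e/ and /u/, so it voices to [z]. /hiefiisajisesub/ → hieviizajizezub.
Rule 5 (final devoicing): /b/ is a voiced obstruent in word-final position, so it devoices to [p]. /hieviizajizezub/ → hieviizajizezup.

hieviizajizezup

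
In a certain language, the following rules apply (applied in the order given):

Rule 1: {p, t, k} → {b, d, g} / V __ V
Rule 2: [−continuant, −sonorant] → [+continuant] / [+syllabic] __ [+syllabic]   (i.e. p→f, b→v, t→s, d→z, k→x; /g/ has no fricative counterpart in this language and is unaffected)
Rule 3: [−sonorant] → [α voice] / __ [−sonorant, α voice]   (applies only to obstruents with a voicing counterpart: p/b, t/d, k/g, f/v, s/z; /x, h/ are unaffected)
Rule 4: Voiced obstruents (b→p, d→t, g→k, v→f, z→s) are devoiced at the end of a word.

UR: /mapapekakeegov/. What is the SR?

Rule 1 (intervocalic voicing): /p/ is a voiceless stop between vowels /a/ and /a/, so it voices to [b]. /p/ is a voiceless stop between vowels /a/ and /e/, so it voices to [b]. /k/ is a voiceless stop between vowels /e/ and /a/, so it voices to [g]. /k/ is a voiceless stop between vowels /a/ and /e/, so it voices to [g]. /mapapekakeegov/ → mababegageegov.
Rule 2 (intervocalic spirantization): /b/ is a stop between vowels /a/ and /a/, so it spirantizes to the fricative [v]. /b/ is a stop between vowels /a/ and /e/, so it spirantizes to the fricative [v]. /mababegageegov/ → mavavegageegov.
Rule 3 (regressive voicing assimilation): no segment meets the environment; /mavavegageegov/ is unchanged.
Rule 4 (final devoicing): /v/ is a voiced obstruent in word-final position, so it devoices to [f]. /mavavegageegov/ → mavavegageegof.

mavavegageegof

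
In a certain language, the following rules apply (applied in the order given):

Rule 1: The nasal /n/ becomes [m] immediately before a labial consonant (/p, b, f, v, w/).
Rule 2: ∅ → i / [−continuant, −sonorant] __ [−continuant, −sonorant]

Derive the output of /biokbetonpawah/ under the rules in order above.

Rule 1 (nasal place assimilation): /n/ precedes the labial consonant /p/, so it assimilates in place to [m]. /biokbetonpawah/ → biokbetompawah.
Rule 2 (stop-cluster i-epenthesis): /k/ and /b/ form a stop–stop cluster, so [i] is inserted between them. /biokbetompawah/ → biokibetompawah.

biokibetompawah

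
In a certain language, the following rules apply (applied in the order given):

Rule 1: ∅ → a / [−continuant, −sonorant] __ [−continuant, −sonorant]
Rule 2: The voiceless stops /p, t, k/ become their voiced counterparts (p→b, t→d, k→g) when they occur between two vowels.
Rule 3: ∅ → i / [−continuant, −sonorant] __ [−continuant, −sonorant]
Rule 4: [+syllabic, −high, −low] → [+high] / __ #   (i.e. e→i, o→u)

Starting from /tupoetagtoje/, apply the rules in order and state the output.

tuboedagadoji

Rule 1 (stop-cluster a-epenthesis): /g/ and /t/ form a stop–stop cluster, so [a] is inserted between them. /tupoetagtoje/ → tupoetagatoje.
Rule 2 (intervocalic voicing): /p/ is a voiceless stop between vowels /u/ and /o/, so it voices to [b]. /t/ is a voiceless stop between vowels /e/ and /a/, so it voices to [d]. /t/ is a voiceless stop between vowels /a/ and /o/, so it voices to [d]. /tupoetagatoje/ → tuboedagadoje.
Rule 3 (stop-cluster i-epenthesis): no segment meets the environment; /tuboedagadoje/ is unchanged.
Rule 4 (final vowel raising): /e/ is a mid vowel in word-final position, so it raises to [i]. /tuboedagadoje/ → tuboedagadoji.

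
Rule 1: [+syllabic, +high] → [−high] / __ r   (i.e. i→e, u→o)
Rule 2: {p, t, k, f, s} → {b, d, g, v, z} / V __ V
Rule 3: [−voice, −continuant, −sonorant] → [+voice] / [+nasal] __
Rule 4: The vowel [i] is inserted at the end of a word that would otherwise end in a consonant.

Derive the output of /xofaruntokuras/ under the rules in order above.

xovarundogorasi

Rule 1 (pre-rhotic lowering): /u/ is a high vowel immediately before /r/, so it lowers to [o]. /xofaruntokuras/ → xofaruntokoras.
Rule 2 (intervocalic voicing): /f/ is a voiceless obstruent between vowels /o/ and /a/, so it voices to [v]. /k/ is a voiceless obstruent between vowels /o/ and /o/, so it voices to [g]. /xofaruntokoras/ → xovaruntogoras.
Rule 3 (post-nasal voicing): /t/ is a voiceless stop immediately after the nasal /n/, so it voices to [d]. /xovaruntogoras/ → xovarundogoras.
Rule 4 (final i-epenthesis): the form ends in the consonant /s/, so [i] is inserted word-finally. /xovarundogoras/ → xovarundogorasi.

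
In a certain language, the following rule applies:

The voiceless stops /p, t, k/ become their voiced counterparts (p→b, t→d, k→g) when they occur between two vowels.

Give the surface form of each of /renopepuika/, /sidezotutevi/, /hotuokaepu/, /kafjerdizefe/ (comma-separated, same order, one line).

/renopepuika/: /p/ is a voiceless stop between vowels /o/ and /e/, so it voices to [b]. /p/ is a voiceless stop between vowels /e/ and /u/, so it voices to [b]. /k/ is a voiceless stop between vowels /i/ and /a/, so it voices to [g]. → [renobebuiga].
/sidezotutevi/: /t/ is a voiceless stop between vowels /o/ and /u/, so it voices to [d]. /t/ is a voiceless stop between vowels /u/ and /e/, so it voices to [d]. → [sidezodudevi].
/hotuokaepu/: /t/ is a voiceless stop between vowels /o/ and /u/, so it voices to [d]. /k/ is a voiceless stop between vowels /o/ and /a/, so it voices to [g]. /p/ is a voiceless stop between vowels /e/ and /u/, so it voices to [b]. → [hoduogaebu].
/kafjerdizefe/: the rule's environment is not met; surfaces unchanged as [kafjerdizefe].

renobebuiga, sidezodudevi, hoduogaebu, kafjerdizefe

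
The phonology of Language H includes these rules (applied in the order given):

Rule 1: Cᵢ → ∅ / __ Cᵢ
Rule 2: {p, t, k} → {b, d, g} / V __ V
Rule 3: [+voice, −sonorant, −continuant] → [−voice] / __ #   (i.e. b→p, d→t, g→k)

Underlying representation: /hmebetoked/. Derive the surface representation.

Rule 1 (degemination): no segment meets the environment; /hmebetoked/ is unchanged.
Rule 2 (intervocalic voicing): /t/ is a voiceless stop between vowels /e/ and /o/, so it voices to [d]. /k/ is a voiceless stop between vowels /o/ and /e/, so it voices to [g]. /hmebetoked/ → hmebedoged.
Rule 3 (final devoicing): /d/ is a voiced stop in word-final position, so it devoices to [t]. /hmebedoged/ → hmebedoget.

hmebedoget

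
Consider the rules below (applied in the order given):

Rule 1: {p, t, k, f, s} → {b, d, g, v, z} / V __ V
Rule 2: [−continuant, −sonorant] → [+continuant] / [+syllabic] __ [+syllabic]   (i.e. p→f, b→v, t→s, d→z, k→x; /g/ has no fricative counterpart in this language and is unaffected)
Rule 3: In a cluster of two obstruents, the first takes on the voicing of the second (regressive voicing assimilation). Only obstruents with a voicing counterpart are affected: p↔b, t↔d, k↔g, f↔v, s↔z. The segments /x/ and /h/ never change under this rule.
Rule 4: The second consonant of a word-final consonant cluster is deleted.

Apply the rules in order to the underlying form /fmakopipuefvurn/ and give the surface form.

Rule 1 (intervocalic voicing): /k/ is a voiceless obstruent between vowels /a/ and /o/, so it voices to [g]. /p/ is a voiceless obstruent between vowels /o/ and /i/, so it voices to [b]. /p/ is a voiceless obstruent between vowels /i/ and /u/, so it voices to [b]. /fmakopipuefvurn/ → fmagobibuefvurn.
Rule 2 (intervocalic spirantization): /b/ is a stop between vowels /o/ and /i/, so it spirantizes to the fricative [v]. /b/ is a stop between vowels /i/ and /u/, so it spirantizes to the fricative [v]. /fmagobibuefvurn/ → fmagovivuefvurn.
Rule 3 (regressive voicing assimilation): /f/ precedes the voiced obstruent /v/, so it voices to [v] by assimilation. /fmagovivuefvurn/ → fmagovivuevvurn.
Rule 4 (final cluster simplification): /n/ is the second consonant of a word-final cluster /rn/, so it deletes. /fmagovivuevvurn/ → fmagovivuevvur.

fmagovivuevvur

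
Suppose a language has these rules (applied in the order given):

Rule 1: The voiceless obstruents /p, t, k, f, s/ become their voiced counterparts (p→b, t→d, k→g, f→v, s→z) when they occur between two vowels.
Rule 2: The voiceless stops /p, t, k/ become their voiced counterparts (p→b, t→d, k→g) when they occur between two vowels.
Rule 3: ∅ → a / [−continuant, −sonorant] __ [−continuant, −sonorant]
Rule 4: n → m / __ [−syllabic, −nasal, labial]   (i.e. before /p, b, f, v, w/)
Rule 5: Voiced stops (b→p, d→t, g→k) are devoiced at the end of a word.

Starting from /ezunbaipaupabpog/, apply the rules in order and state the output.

Rule 1 (intervocalic voicing): /p/ is a voiceless obstruent between vowels /i/ and /a/, so it voices to [b]. /p/ is a voiceless obstruent between vowels /u/ and /a/, so it voices to [b]. /ezunbaipaupabpog/ → ezunbaibaubabpog.
Rule 2 (intervocalic voicing): no segment meets the environment; /ezunbaibaubabpog/ is unchanged.
Rule 3 (stop-cluster a-epenthesis): /b/ and /p/ form a stop–stop cluster, so [a] is inserted between them. /ezunbaibaubabpog/ → ezunbaibaubabapog.
Rule 4 (nasal place assimilation): /n/ precedes the labial consonant /b/, so it assimilates in place to [m]. /ezunbaibaubabapog/ → ezumbaibaubabapog.
Rule 5 (final devoicing): /g/ is a voiced stop in word-final position, so it devoices to [k]. /ezumbaibaubabapog/ → ezumbaibaubabapok.

ezumbaibaubabapok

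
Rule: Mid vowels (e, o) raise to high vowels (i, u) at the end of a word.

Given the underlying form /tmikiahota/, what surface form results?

No segment of /tmikiahota/ meets the structural description of the rule, so the form surfaces unchanged.

tmikiahota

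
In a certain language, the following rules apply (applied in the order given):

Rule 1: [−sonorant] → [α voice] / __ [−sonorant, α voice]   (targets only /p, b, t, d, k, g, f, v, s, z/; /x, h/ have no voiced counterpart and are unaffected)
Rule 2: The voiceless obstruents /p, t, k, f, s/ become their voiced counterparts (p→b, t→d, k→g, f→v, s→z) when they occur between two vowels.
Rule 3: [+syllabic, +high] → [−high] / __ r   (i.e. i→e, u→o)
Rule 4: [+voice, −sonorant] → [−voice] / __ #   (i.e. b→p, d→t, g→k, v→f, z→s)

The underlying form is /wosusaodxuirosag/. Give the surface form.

wozuzaotxuerozak

Rule 1 (regressive voicing assimilation): /d/ precedes the voiceless obstruent /x/, so it devoices to [t] by assimilation. /wosusaodxuirosag/ → wosusaotxuirosag.
Rule 2 (intervocalic voicing): /s/ is a voiceless obstruent between vowels /o/ and /u/, so it voices to [z]. /s/ is a voiceless obstruent between vowels /u/ and /a/, so it voices to [z]. /s/ is a voiceless obstruent between vowels /o/ and /a/, so it voices to [z]. /wosusaotxuirosag/ → wozuzaotxuirozag.
Rule 3 (pre-rhotic lowering): /i/ is a high vowel immediately before /r/, so it lowers to [e]. /wozuzaotxuirozag/ → wozuzaotxuerozag.
Rule 4 (final devoicing): /g/ is a voiced obstruent in word-final position, so it devoices to [k]. /wozuzaotxuerozag/ → wozuzaotxuerozak.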